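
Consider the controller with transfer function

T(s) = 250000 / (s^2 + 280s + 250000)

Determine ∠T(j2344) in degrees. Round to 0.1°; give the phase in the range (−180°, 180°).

At s = jω = j2344:
quadratic: (j2344)² + 280·j2344 + 250000 = -5244336 + j656320 → |·| ≈ 5.2852e+06, ∠ ≈ 172.87°
∠T = 0.00° − 172.87° = -172.87°

-172.9°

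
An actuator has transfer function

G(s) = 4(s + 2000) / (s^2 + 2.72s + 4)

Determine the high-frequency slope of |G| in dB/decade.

Each pole contributes −20 dB/decade at high frequency; each zero contributes +20 dB/decade.
Net: 1 zero(s) − 2 pole(s) → -20 dB/decade.

-20 dB/decade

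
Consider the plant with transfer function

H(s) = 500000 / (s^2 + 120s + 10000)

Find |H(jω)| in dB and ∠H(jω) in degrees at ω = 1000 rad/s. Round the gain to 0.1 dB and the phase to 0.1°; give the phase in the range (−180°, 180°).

-6.0 dB, -173.1°

At s = jω = j1000:
quadratic: (j1000)² + 120·j1000 + 10000 = -990000 + j120000 → |·| ≈ 9.9725e+05, ∠ ≈ 173.09°
|H| = 500000 / 9.9725e+05 ≈ 0.50138
Gain = 20 log₁₀(0.50138) ≈ -6.00 dB
∠H = 0.00° − 173.09° = -173.09°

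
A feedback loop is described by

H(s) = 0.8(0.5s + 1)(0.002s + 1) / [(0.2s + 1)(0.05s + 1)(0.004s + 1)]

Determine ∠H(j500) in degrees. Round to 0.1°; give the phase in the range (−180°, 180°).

-105.8°

At ω = 500 rad/s:
zero (1 + j500·0.5) = 1 + j250 → |·| ≈ 250, ∠ ≈ 89.77°
zero (1 + j500·0.002) = 1 + j1 → |·| ≈ 1.4142, ∠ ≈ 45.00°
pole (1 + j500·0.2) = 1 + j100 → |·| ≈ 100, ∠ ≈ 89.43°
pole (1 + j500·0.05) = 1 + j25 → |·| ≈ 25.02, ∠ ≈ 87.71°
pole (1 + j500·0.004) = 1 + j2 → |·| ≈ 2.2361, ∠ ≈ 63.43°
∠H = (89.77° + 45.00°) − (89.43° + 87.71° + 63.43°) = -105.80°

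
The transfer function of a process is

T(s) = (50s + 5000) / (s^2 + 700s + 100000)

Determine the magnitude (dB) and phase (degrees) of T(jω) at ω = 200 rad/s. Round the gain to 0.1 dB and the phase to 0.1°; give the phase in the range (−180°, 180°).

Substitute s = j200:
Numerator: 50(j200) + 5000 = 5000 + j10000
Denominator: (j200)^2 + 700(j200) + 100000 = 60000 + j140000
|N| = √(5000² + 10000²) ≈ 11180, ∠N ≈ 63.43°
|D| = √(60000² + 140000²) ≈ 1.5232e+05, ∠D ≈ 66.80°
|T| = 11180 / 1.5232e+05 ≈ 0.073398
Gain = 20 log₁₀(0.073398) ≈ -22.69 dB
∠T = 63.43° − 66.80° = -3.37°

-22.7 dB, -3.4°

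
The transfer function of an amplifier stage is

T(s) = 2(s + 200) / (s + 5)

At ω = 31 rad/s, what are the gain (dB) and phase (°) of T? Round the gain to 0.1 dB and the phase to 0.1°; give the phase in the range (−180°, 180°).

22.2 dB, -72.0°

At s = jω = j31:
zero (s+200): 200 + j31 → |·| = √(200²+31²) = √40961 ≈ 202.39, ∠ = arctan(31/200) ≈ 8.81°
pole (s+5): 5 + j31 → |·| = √(5²+31²) = √986 ≈ 31.401, ∠ = arctan(31/5) ≈ 80.84°
|T| = 2 · 202.39 / 31.401 ≈ 12.891
Gain = 20 log₁₀(12.891) ≈ 22.21 dB
∠T = 8.81° − 80.84° = -72.03°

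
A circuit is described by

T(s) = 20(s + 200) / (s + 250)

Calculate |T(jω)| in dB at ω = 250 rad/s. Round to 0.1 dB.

At s = jω = j250:
zero (s+200): 200 + j250 → |·| = √(200²+250²) = √102500 ≈ 320.16, ∠ = arctan(250/200) ≈ 51.34°
pole (s+250): 250 + j250 → |·| = √(250²+250²) = √125000 ≈ 353.55, ∠ = arctan(250/250) ≈ 45.00°
|T| = 20 · 320.16 / 353.55 ≈ 18.111
Gain = 20 log₁₀(18.111) ≈ 25.16 dB

25.2 dB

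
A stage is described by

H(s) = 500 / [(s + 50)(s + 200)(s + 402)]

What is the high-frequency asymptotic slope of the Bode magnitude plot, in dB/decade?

Each pole contributes −20 dB/decade at high frequency; each zero contributes +20 dB/decade.
Net: 0 zero(s) − 3 pole(s) → -60 dB/decade.

-60 dB/decade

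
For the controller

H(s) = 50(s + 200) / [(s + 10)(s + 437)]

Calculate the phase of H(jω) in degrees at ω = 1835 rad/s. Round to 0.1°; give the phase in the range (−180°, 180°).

At s = jω = j1835:
zero (s+200): 200 + j1835 → |·| = √(200²+1835²) = √3407225 ≈ 1845.9, ∠ = arctan(1835/200) ≈ 83.78°
pole (s+10): 10 + j1835 → |·| = √(10²+1835²) = √3367325 ≈ 1835, ∠ = arctan(1835/10) ≈ 89.69°
pole (s+437): 437 + j1835 → |·| = √(437²+1835²) = √3558194 ≈ 1886.3, ∠ = arctan(1835/437) ≈ 76.60°
∠H = 83.78° − 166.29° = -82.51°

-82.5°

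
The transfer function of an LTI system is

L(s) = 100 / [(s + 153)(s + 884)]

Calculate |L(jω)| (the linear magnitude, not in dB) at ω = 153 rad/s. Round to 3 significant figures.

At s = jω = j153:
pole (s+153): 153 + j153 → |·| = √(153²+153²) = √46818 ≈ 216.37, ∠ = arctan(153/153) ≈ 45.00°
pole (s+884): 884 + j153 → |·| = √(884²+153²) = √804865 ≈ 897.14, ∠ = arctan(153/884) ≈ 9.82°
|L| = 100 / 1.9411e+05 ≈ 0.00051517

0.000515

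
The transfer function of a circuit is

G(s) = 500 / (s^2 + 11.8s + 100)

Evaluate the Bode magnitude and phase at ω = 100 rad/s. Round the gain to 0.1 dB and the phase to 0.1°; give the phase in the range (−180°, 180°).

At s = jω = j100:
quadratic: (j100)² + 11.8·j100 + 100 = -9900 + j1180 → |·| ≈ 9970.1, ∠ ≈ 173.20°
|G| = 500 / 9970.1 ≈ 0.05015
Gain = 20 log₁₀(0.05015) ≈ -25.99 dB
∠G = 0.00° − 173.20° = -173.20°

-26.0 dB, -173.2°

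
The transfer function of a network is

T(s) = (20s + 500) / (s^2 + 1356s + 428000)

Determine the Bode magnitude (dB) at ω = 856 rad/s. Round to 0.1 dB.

-36.9 dB

Substitute s = j856:
Numerator: 20(j856) + 500 = 500 + j17120
Denominator: (j856)^2 + 1356(j856) + 428000 = -304736 + j1160736
|N| = √(500² + 17120²) ≈ 17127, ∠N ≈ 88.33°
|D| = √(304736² + 1160736²) ≈ 1.2001e+06, ∠D ≈ 104.71°
|T| = 17127 / 1.2001e+06 ≈ 0.014271
Gain = 20 log₁₀(0.014271) ≈ -36.91 dB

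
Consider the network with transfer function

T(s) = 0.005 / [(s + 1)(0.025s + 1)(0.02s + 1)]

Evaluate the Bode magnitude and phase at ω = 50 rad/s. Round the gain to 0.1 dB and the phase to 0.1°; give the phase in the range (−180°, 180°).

At ω = 50 rad/s:
pole (1 + j50·1) = 1 + j50 → |·| ≈ 50.01, ∠ ≈ 88.85°
pole (1 + j50·0.025) = 1 + j1.25 → |·| ≈ 1.6008, ∠ ≈ 51.34°
pole (1 + j50·0.02) = 1 + j1 → |·| ≈ 1.4142, ∠ ≈ 45.00°
|T| = 0.005 · 1 / (50.01 · 1.6008 · 1.4142) ≈ 4.4164e-05
Gain = 20 log₁₀(4.4164e-05) ≈ -87.10 dB
∠T = (0°) − (88.85° + 51.34° + 45.00°) = -185.19° ≡ 174.81° (principal value)

-87.1 dB, 174.8°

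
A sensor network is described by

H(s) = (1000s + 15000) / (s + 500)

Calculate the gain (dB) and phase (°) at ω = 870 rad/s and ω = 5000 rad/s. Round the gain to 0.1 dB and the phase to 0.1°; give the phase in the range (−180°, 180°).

ω = 870: 58.8 dB, 28.9°; ω = 5000: 60.0 dB, 5.5°

Substitute s = j870:
Numerator: 1000(j870) + 15000 = 15000 + j870000
Denominator: (j870) + 500 = 500 + j870
|N| = √(15000² + 870000²) ≈ 8.7013e+05, ∠N ≈ 89.01°
|D| = √(500² + 870²) ≈ 1003.4, ∠D ≈ 60.11°
|H| = 8.7013e+05 / 1003.4 ≈ 867.18
Gain = 20 log₁₀(867.18) ≈ 58.76 dB
∠H = 89.01° − 60.11° = 28.90°

Substitute s = j5000:
Numerator: 1000(j5000) + 15000 = 15000 + j5000000
Denominator: (j5000) + 500 = 500 + j5000
|N| = √(15000² + 5000000²) ≈ 5e+06, ∠N ≈ 89.83°
|D| = √(500² + 5000²) ≈ 5024.9, ∠D ≈ 84.29°
|H| = 5e+06 / 5024.9 ≈ 995.04
Gain = 20 log₁₀(995.04) ≈ 59.96 dB
∠H = 89.83° − 84.29° = 5.54°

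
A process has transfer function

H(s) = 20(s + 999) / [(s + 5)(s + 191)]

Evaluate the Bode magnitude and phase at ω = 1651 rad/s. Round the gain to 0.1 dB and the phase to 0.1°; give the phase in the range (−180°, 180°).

At s = jω = j1651:
zero (s+999): 999 + j1651 → |·| = √(999²+1651²) = √3723802 ≈ 1929.7, ∠ = arctan(1651/999) ≈ 58.82°
pole (s+5): 5 + j1651 → |·| = √(5²+1651²) = √2725826 ≈ 1651, ∠ = arctan(1651/5) ≈ 89.83°
pole (s+191): 191 + j1651 → |·| = √(191²+1651²) = √2762282 ≈ 1662, ∠ = arctan(1651/191) ≈ 83.40°
|H| = 20 · 1929.7 / 2.744e+06 ≈ 0.014065
Gain = 20 log₁₀(0.014065) ≈ -37.04 dB
∠H = 58.82° − 173.23° = -114.41°

-37.0 dB, -114.4°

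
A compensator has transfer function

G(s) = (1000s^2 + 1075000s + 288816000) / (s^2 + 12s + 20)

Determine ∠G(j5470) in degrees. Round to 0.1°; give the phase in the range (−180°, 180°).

-11.1°

Substitute s = j5470:
Numerator: 1000(j5470)^2 + 1075000(j5470) + 288816000 = -29632084000 + j5880250000
Denominator: (j5470)^2 + 12(j5470) + 20 = -29920880 + j65640
|N| = √(29632084000² + 5880250000²) ≈ 3.021e+10, ∠N ≈ 168.78°
|D| = √(29920880² + 65640²) ≈ 2.9921e+07, ∠D ≈ 179.87°
∠G = 168.78° − 179.87° = -11.09°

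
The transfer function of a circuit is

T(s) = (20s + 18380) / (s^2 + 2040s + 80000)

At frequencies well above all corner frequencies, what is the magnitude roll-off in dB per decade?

-20 dB/decade

Each pole contributes −20 dB/decade at high frequency; each zero contributes +20 dB/decade.
Net: 1 zero(s) − 2 pole(s) → -20 dB/decade.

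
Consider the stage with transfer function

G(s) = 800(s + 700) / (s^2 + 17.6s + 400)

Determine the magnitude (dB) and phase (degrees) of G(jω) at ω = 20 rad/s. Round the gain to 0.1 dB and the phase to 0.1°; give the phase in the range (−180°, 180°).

At s = jω = j20:
zero (s+700): 700 + j20 → |·| = √(700²+20²) = √490400 ≈ 700.29, ∠ = arctan(20/700) ≈ 1.64°
quadratic: (j20)² + 17.6·j20 + 400 = 0 + j352 → |·| ≈ 352, ∠ ≈ 90.00°
|G| = 800 · 700.29 / 352 ≈ 1591.6
Gain = 20 log₁₀(1591.6) ≈ 64.04 dB
∠G = 1.64° − 90.00° = -88.36°

64.0 dB, -88.4°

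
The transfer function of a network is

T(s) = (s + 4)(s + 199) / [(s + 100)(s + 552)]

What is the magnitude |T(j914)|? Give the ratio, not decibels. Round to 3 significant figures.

At s = jω = j914:
zero (s+4): 4 + j914 → |·| = √(4²+914²) = √835412 ≈ 914.01, ∠ = arctan(914/4) ≈ 89.75°
zero (s+199): 199 + j914 → |·| = √(199²+914²) = √874997 ≈ 935.41, ∠ = arctan(914/199) ≈ 77.72°
pole (s+100): 100 + j914 → |·| = √(100²+914²) = √845396 ≈ 919.45, ∠ = arctan(914/100) ≈ 83.76°
pole (s+552): 552 + j914 → |·| = √(552²+914²) = √1140100 ≈ 1067.8, ∠ = arctan(914/552) ≈ 58.87°
|T| = 1 · 8.5497e+05 / 9.8179e+05 ≈ 0.87083

0.871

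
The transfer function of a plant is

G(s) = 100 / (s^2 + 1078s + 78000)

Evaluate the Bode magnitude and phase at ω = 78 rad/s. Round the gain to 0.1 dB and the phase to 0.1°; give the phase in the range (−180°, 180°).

Substitute s = j78:
Numerator: 100 = 100 + j0
Denominator: (j78)^2 + 1078(j78) + 78000 = 71916 + j84084
|N| = √(100² + 0²) ≈ 100, ∠N ≈ 0.00°
|D| = √(71916² + 84084²) ≈ 1.1064e+05, ∠D ≈ 49.46°
|G| = 100 / 1.1064e+05 ≈ 0.00090383
Gain = 20 log₁₀(0.00090383) ≈ -60.88 dB
∠G = 0.00° − 49.46° = -49.46°

-60.9 dB, -49.5°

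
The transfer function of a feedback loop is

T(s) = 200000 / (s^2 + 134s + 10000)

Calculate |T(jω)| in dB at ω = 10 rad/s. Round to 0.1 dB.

At s = jω = j10:
quadratic: (j10)² + 134·j10 + 10000 = 9900 + j1340 → |·| ≈ 9990.3, ∠ ≈ 7.71°
|T| = 200000 / 9990.3 ≈ 20.019
Gain = 20 log₁₀(20.019) ≈ 26.03 dB

26.0 dB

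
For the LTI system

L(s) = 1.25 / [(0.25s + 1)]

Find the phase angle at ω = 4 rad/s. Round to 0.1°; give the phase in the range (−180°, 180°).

At ω = 4 rad/s:
pole (1 + j4·0.25) = 1 + j1 → |·| ≈ 1.4142, ∠ ≈ 45.00°
∠L = (0°) − (45.00°) = -45.00°

-45.0°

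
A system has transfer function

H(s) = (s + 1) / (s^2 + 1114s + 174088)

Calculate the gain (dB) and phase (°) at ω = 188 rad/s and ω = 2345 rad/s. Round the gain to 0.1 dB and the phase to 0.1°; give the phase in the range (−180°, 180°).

ω = 188: -62.5 dB, 33.2°; ω = 2345: -68.1 dB, -63.9°

Substitute s = j188:
Numerator: (j188) + 1 = 1 + j188
Denominator: (j188)^2 + 1114(j188) + 174088 = 138744 + j209432
|N| = √(1² + 188²) ≈ 188, ∠N ≈ 89.70°
|D| = √(138744² + 209432²) ≈ 2.5122e+05, ∠D ≈ 56.48°
|H| = 188 / 2.5122e+05 ≈ 0.00074835
Gain = 20 log₁₀(0.00074835) ≈ -62.52 dB
∠H = 89.70° − 56.48° = 33.22°

Substitute s = j2345:
Numerator: (j2345) + 1 = 1 + j2345
Denominator: (j2345)^2 + 1114(j2345) + 174088 = -5324937 + j2612330
|N| = √(1² + 2345²) ≈ 2345, ∠N ≈ 89.98°
|D| = √(5324937² + 2612330²) ≈ 5.9312e+06, ∠D ≈ 153.87°
|H| = 2345 / 5.9312e+06 ≈ 0.00039537
Gain = 20 log₁₀(0.00039537) ≈ -68.06 dB
∠H = 89.98° − 153.87° = -63.89°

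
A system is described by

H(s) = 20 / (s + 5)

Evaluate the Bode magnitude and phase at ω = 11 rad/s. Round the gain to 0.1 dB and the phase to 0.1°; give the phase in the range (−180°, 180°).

Substitute s = j11:
Numerator: 20 = 20 + j0
Denominator: (j11) + 5 = 5 + j11
|N| = √(20² + 0²) ≈ 20, ∠N ≈ 0.00°
|D| = √(5² + 11²) ≈ 12.083, ∠D ≈ 65.56°
|H| = 20 / 12.083 ≈ 1.6552
Gain = 20 log₁₀(1.6552) ≈ 4.38 dB
∠H = 0.00° − 65.56° = -65.56°

4.4 dB, -65.6°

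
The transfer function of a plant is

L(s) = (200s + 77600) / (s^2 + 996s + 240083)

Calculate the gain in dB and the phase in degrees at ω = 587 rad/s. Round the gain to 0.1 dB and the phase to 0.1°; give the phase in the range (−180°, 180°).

-12.5 dB, -43.6°

Substitute s = j587:
Numerator: 200(j587) + 77600 = 77600 + j117400
Denominator: (j587)^2 + 996(j587) + 240083 = -104486 + j584652
|N| = √(77600² + 117400²) ≈ 1.4073e+05, ∠N ≈ 56.54°
|D| = √(104486² + 584652²) ≈ 5.9392e+05, ∠D ≈ 100.13°
|L| = 1.4073e+05 / 5.9392e+05 ≈ 0.23695
Gain = 20 log₁₀(0.23695) ≈ -12.51 dB
∠L = 56.54° − 100.13° = -43.59°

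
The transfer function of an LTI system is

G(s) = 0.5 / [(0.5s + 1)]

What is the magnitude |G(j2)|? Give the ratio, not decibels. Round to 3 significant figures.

At ω = 2 rad/s:
pole (1 + j2·0.5) = 1 + j1 → |·| ≈ 1.4142, ∠ ≈ 45.00°
|G| = 0.5 · 1 / (1.4142) ≈ 0.35356

0.354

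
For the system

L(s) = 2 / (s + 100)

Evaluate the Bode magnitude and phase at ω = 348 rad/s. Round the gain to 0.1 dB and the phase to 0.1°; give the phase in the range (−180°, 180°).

-45.2 dB, -74.0°

Substitute s = j348:
Numerator: 2 = 2 + j0
Denominator: (j348) + 100 = 100 + j348
|N| = √(2² + 0²) ≈ 2, ∠N ≈ 0.00°
|D| = √(100² + 348²) ≈ 362.08, ∠D ≈ 73.97°
|L| = 2 / 362.08 ≈ 0.0055236
Gain = 20 log₁₀(0.0055236) ≈ -45.16 dB
∠L = 0.00° − 73.97° = -73.97°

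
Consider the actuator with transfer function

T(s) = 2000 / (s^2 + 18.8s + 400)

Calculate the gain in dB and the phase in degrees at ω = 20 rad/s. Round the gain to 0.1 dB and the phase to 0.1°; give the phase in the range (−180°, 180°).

14.5 dB, -90.0°

At s = jω = j20:
quadratic: (j20)² + 18.8·j20 + 400 = 0 + j376 → |·| ≈ 376, ∠ ≈ 90.00°
|T| = 2000 / 376 ≈ 5.3191
Gain = 20 log₁₀(5.3191) ≈ 14.52 dB
∠T = 0.00° − 90.00° = -90.00°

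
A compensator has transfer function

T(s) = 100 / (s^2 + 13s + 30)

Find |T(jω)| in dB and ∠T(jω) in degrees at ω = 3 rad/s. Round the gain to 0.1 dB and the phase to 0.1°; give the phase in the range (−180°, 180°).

7.1 dB, -61.7°

Substitute s = j3:
Numerator: 100 = 100 + j0
Denominator: (j3)^2 + 13(j3) + 30 = 21 + j39
|N| = √(100² + 0²) ≈ 100, ∠N ≈ 0.00°
|D| = √(21² + 39²) ≈ 44.294, ∠D ≈ 61.70°
|T| = 100 / 44.294 ≈ 2.2576
Gain = 20 log₁₀(2.2576) ≈ 7.07 dB
∠T = 0.00° − 61.70° = -61.70°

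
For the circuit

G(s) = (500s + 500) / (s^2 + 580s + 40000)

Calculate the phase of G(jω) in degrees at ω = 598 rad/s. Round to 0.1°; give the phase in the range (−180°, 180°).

-42.6°

Substitute s = j598:
Numerator: 500(j598) + 500 = 500 + j299000
Denominator: (j598)^2 + 580(j598) + 40000 = -317604 + j346840
|N| = √(500² + 299000²) ≈ 2.99e+05, ∠N ≈ 89.90°
|D| = √(317604² + 346840²) ≈ 4.7029e+05, ∠D ≈ 132.48°
∠G = 89.90° − 132.48° = -42.58°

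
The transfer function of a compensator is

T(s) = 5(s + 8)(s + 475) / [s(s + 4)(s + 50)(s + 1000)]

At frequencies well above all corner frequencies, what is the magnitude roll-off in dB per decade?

Each pole contributes −20 dB/decade at high frequency; each zero contributes +20 dB/decade.
Net: 2 zero(s) − 4 pole(s) → -40 dB/decade.

-40 dB/decade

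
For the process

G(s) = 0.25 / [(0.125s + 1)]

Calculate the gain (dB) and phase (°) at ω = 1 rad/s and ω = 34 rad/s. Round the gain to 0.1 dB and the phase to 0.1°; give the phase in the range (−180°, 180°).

ω = 1: -12.1 dB, -7.1°; ω = 34: -24.8 dB, -76.8°

At ω = 1 rad/s:
pole (1 + j1·0.125) = 1 + j0.125 → |·| ≈ 1.0078, ∠ ≈ 7.13°
|G| = 0.25 · 1 / (1.0078) ≈ 0.24807
Gain = 20 log₁₀(0.24807) ≈ -12.11 dB
∠G = (0°) − (7.13°) = -7.13°

At ω = 34 rad/s:
pole (1 + j34·0.125) = 1 + j4.25 → |·| ≈ 4.3661, ∠ ≈ 76.76°
|G| = 0.25 · 1 / (4.3661) ≈ 0.057259
Gain = 20 log₁₀(0.057259) ≈ -24.84 dB
∠G = (0°) − (76.76°) = -76.76°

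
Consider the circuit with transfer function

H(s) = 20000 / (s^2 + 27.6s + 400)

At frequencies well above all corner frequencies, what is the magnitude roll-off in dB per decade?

Each pole contributes −20 dB/decade at high frequency; each zero contributes +20 dB/decade.
Net: 0 zero(s) − 2 pole(s) → -40 dB/decade.

-40 dB/decade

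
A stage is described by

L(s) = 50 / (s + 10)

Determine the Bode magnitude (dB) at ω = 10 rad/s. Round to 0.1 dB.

Substitute s = j10:
Numerator: 50 = 50 + j0
Denominator: (j10) + 10 = 10 + j10
|N| = √(50² + 0²) ≈ 50, ∠N ≈ 0.00°
|D| = √(10² + 10²) ≈ 14.142, ∠D ≈ 45.00°
|L| = 50 / 14.142 ≈ 3.5356
Gain = 20 log₁₀(3.5356) ≈ 10.97 dB

11.0 dB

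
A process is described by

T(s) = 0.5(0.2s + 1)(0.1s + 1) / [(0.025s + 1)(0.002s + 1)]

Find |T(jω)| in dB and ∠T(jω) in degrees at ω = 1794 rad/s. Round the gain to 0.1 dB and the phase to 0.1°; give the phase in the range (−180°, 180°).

45.7 dB, 16.4°

At ω = 1794 rad/s:
zero (1 + j1794·0.2) = 1 + j358.8 → |·| ≈ 358.8, ∠ ≈ 89.84°
zero (1 + j1794·0.1) = 1 + j179.4 → |·| ≈ 179.4, ∠ ≈ 89.68°
pole (1 + j1794·0.025) = 1 + j44.85 → |·| ≈ 44.861, ∠ ≈ 88.72°
pole (1 + j1794·0.002) = 1 + j3.588 → |·| ≈ 3.7247, ∠ ≈ 74.43°
|T| = 0.5 · 358.8 · 179.4 / (44.861 · 3.7247) ≈ 192.61
Gain = 20 log₁₀(192.61) ≈ 45.69 dB
∠T = (89.84° + 89.68°) − (88.72° + 74.43°) = 16.37°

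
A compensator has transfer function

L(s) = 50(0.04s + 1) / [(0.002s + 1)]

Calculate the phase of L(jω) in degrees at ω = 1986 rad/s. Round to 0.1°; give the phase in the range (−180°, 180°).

13.4°

At ω = 1986 rad/s:
zero (1 + j1986·0.04) = 1 + j79.44 → |·| ≈ 79.446, ∠ ≈ 89.28°
pole (1 + j1986·0.002) = 1 + j3.972 → |·| ≈ 4.0959, ∠ ≈ 75.87°
∠L = (89.28°) − (75.87°) = 13.41°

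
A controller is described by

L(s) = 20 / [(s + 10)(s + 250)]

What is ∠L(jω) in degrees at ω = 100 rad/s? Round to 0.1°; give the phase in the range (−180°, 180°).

-106.1°

At s = jω = j100:
pole (s+10): 10 + j100 → |·| = √(10²+100²) = √10100 ≈ 100.5, ∠ = arctan(100/10) ≈ 84.29°
pole (s+250): 250 + j100 → |·| = √(250²+100²) = √72500 ≈ 269.26, ∠ = arctan(100/250) ≈ 21.80°
∠L = 0.00° − 106.09° = -106.09°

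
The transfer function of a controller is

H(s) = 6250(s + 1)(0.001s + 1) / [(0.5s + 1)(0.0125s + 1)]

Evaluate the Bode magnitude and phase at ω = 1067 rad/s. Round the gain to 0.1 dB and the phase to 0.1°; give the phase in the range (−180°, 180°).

62.7 dB, -38.8°

At ω = 1067 rad/s:
zero (1 + j1067·1) = 1 + j1067 → |·| ≈ 1067, ∠ ≈ 89.95°
zero (1 + j1067·0.001) = 1 + j1.067 → |·| ≈ 1.4624, ∠ ≈ 46.86°
pole (1 + j1067·0.5) = 1 + j533.5 → |·| ≈ 533.5, ∠ ≈ 89.89°
pole (1 + j1067·0.0125) = 1 + j13.3375 → |·| ≈ 13.375, ∠ ≈ 85.71°
|H| = 6250 · 1067 · 1.4624 / (533.5 · 13.375) ≈ 1366.7
Gain = 20 log₁₀(1366.7) ≈ 62.71 dB
∠H = (89.95° + 46.86°) − (89.89° + 85.71°) = -38.79°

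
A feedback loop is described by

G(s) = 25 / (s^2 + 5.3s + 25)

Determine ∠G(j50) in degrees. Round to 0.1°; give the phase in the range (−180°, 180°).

At s = jω = j50:
quadratic: (j50)² + 5.3·j50 + 25 = -2475 + j265 → |·| ≈ 2489.1, ∠ ≈ 173.89°
∠G = 0.00° − 173.89° = -173.89°

-173.9°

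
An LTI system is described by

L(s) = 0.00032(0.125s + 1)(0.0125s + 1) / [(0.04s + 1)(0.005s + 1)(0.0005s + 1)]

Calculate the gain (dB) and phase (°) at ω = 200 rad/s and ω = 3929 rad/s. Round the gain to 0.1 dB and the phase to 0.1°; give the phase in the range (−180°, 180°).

ω = 200: -54.5 dB, 22.3°; ω = 3929: -58.9 dB, -61.0°

At ω = 200 rad/s:
zero (1 + j200·0.125) = 1 + j25 → |·| ≈ 25.02, ∠ ≈ 87.71°
zero (1 + j200·0.0125) = 1 + j2.5 → |·| ≈ 2.6926, ∠ ≈ 68.20°
pole (1 + j200·0.04) = 1 + j8 → |·| ≈ 8.0623, ∠ ≈ 82.87°
pole (1 + j200·0.005) = 1 + j1 → |·| ≈ 1.4142, ∠ ≈ 45.00°
pole (1 + j200·0.0005) = 1 + j0.1 → |·| ≈ 1.005, ∠ ≈ 5.71°
|L| = 0.00032 · 25.02 · 2.6926 / (8.0623 · 1.4142 · 1.005) ≈ 0.0018814
Gain = 20 log₁₀(0.0018814) ≈ -54.51 dB
∠L = (87.71° + 68.20°) − (82.87° + 45.00° + 5.71°) = 22.33°

At ω = 3929 rad/s:
zero (1 + j3929·0.125) = 1 + j491.125 → |·| ≈ 491.13, ∠ ≈ 89.88°
zero (1 + j3929·0.0125) = 1 + j49.1125 → |·| ≈ 49.123, ∠ ≈ 88.83°
pole (1 + j3929·0.04) = 1 + j157.16 → |·| ≈ 157.16, ∠ ≈ 89.64°
pole (1 + j3929·0.005) = 1 + j19.645 → |·| ≈ 19.67, ∠ ≈ 87.09°
pole (1 + j3929·0.0005) = 1 + j1.9645 → |·| ≈ 2.2044, ∠ ≈ 63.02°
|L| = 0.00032 · 491.13 · 49.123 / (157.16 · 19.67 · 2.2044) ≈ 0.0011329
Gain = 20 log₁₀(0.0011329) ≈ -58.92 dB
∠L = (89.88° + 88.83°) − (89.64° + 87.09° + 63.02°) = -61.04°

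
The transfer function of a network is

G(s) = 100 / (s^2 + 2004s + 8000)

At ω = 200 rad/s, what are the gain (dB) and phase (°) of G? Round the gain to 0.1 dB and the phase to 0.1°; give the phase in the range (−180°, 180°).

-72.1 dB, -94.6°

Substitute s = j200:
Numerator: 100 = 100 + j0
Denominator: (j200)^2 + 2004(j200) + 8000 = -32000 + j400800
|N| = √(100² + 0²) ≈ 100, ∠N ≈ 0.00°
|D| = √(32000² + 400800²) ≈ 4.0208e+05, ∠D ≈ 94.56°
|G| = 100 / 4.0208e+05 ≈ 0.00024871
Gain = 20 log₁₀(0.00024871) ≈ -72.09 dB
∠G = 0.00° − 94.56° = -94.56°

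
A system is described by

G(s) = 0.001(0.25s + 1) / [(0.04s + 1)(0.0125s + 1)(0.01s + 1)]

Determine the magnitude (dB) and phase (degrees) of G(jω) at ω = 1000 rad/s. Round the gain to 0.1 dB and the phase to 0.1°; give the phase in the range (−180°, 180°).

At ω = 1000 rad/s:
zero (1 + j1000·0.25) = 1 + j250 → |·| ≈ 250, ∠ ≈ 89.77°
pole (1 + j1000·0.04) = 1 + j40 → |·| ≈ 40.012, ∠ ≈ 88.57°
pole (1 + j1000·0.0125) = 1 + j12.5 → |·| ≈ 12.54, ∠ ≈ 85.43°
pole (1 + j1000·0.01) = 1 + j10 → |·| ≈ 10.05, ∠ ≈ 84.29°
|G| = 0.001 · 250 / (40.012 · 12.54 · 10.05) ≈ 4.9578e-05
Gain = 20 log₁₀(4.9578e-05) ≈ -86.09 dB
∠G = (89.77°) − (88.57° + 85.43° + 84.29°) = -168.52°

-86.1 dB, -168.5°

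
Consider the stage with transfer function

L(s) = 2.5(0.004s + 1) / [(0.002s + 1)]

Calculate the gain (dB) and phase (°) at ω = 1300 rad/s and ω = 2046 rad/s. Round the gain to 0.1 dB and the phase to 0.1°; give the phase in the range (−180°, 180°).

At ω = 1300 rad/s:
zero (1 + j1300·0.004) = 1 + j5.2 → |·| ≈ 5.2953, ∠ ≈ 79.11°
pole (1 + j1300·0.002) = 1 + j2.6 → |·| ≈ 2.7857, ∠ ≈ 68.96°
|L| = 2.5 · 5.2953 / (2.7857) ≈ 4.7522
Gain = 20 log₁₀(4.7522) ≈ 13.54 dB
∠L = (79.11°) − (68.96°) = 10.15°

At ω = 2046 rad/s:
zero (1 + j2046·0.004) = 1 + j8.184 → |·| ≈ 8.2449, ∠ ≈ 83.03°
pole (1 + j2046·0.002) = 1 + j4.092 → |·| ≈ 4.2124, ∠ ≈ 76.27°
|L| = 2.5 · 8.2449 / (4.2124) ≈ 4.8932
Gain = 20 log₁₀(4.8932) ≈ 13.79 dB
∠L = (83.03°) − (76.27°) = 6.76°

ω = 1300: 13.5 dB, 10.2°; ω = 2046: 13.8 dB, 6.8°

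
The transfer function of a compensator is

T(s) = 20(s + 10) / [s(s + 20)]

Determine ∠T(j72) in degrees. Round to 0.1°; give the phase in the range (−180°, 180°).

At s = jω = j72:
zero (s+10): 10 + j72 → |·| = √(10²+72²) = √5284 ≈ 72.691, ∠ = arctan(72/10) ≈ 82.09°
pole (s+20): 20 + j72 → |·| = √(20²+72²) = √5584 ≈ 74.726, ∠ = arctan(72/20) ≈ 74.48°
pole at origin: |s| = 72, ∠ = 90.00° (in denominator)
∠T = 82.09° − 164.48° = -82.39°

-82.4°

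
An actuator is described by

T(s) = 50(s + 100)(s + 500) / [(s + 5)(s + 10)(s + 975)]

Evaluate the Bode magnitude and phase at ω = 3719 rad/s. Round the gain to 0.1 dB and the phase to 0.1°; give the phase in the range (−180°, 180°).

At s = jω = j3719:
zero (s+100): 100 + j3719 → |·| = √(100²+3719²) = √13840961 ≈ 3720.3, ∠ = arctan(3719/100) ≈ 88.46°
zero (s+500): 500 + j3719 → |·| = √(500²+3719²) = √14080961 ≈ 3752.5, ∠ = arctan(3719/500) ≈ 82.34°
pole (s+5): 5 + j3719 → |·| = √(5²+3719²) = √13830986 ≈ 3719, ∠ = arctan(3719/5) ≈ 89.92°
pole (s+10): 10 + j3719 → |·| = √(10²+3719²) = √13831061 ≈ 3719, ∠ = arctan(3719/10) ≈ 89.85°
pole (s+975): 975 + j3719 → |·| = √(975²+3719²) = √14781586 ≈ 3844.7, ∠ = arctan(3719/975) ≈ 75.31°
|T| = 50 · 1.396e+07 / 5.3176e+10 ≈ 0.013126
Gain = 20 log₁₀(0.013126) ≈ -37.64 dB
∠T = 170.80° − 255.08° = -84.28°

-37.6 dB, -84.3°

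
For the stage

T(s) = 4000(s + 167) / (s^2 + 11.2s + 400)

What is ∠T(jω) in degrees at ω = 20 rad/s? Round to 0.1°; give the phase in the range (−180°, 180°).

At s = jω = j20:
zero (s+167): 167 + j20 → |·| = √(167²+20²) = √28289 ≈ 168.19, ∠ = arctan(20/167) ≈ 6.83°
quadratic: (j20)² + 11.2·j20 + 400 = 0 + j224 → |·| ≈ 224, ∠ ≈ 90.00°
∠T = 6.83° − 90.00° = -83.17°

-83.2°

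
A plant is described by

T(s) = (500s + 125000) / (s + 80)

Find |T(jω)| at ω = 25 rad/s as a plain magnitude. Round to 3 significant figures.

1.50e+03

Substitute s = j25:
Numerator: 500(j25) + 125000 = 125000 + j12500
Denominator: (j25) + 80 = 80 + j25
|N| = √(125000² + 12500²) ≈ 1.2562e+05, ∠N ≈ 5.71°
|D| = √(80² + 25²) ≈ 83.815, ∠D ≈ 17.35°
|T| = 1.2562e+05 / 83.815 ≈ 1498.8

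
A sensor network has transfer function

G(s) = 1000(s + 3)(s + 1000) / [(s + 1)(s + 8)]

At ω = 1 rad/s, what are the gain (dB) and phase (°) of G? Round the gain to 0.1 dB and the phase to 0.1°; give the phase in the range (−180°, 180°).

At s = jω = j1:
zero (s+3): 3 + j1 → |·| = √(3²+1²) = √10 ≈ 3.1623, ∠ = arctan(1/3) ≈ 18.43°
zero (s+1000): 1000 + j1 → |·| = √(1000²+1²) = √1000001 ≈ 1000, ∠ = arctan(1/1000) ≈ 0.06°
pole (s+1): 1 + j1 → |·| = √(1²+1²) = √2 ≈ 1.4142, ∠ = arctan(1/1) ≈ 45.00°
pole (s+8): 8 + j1 → |·| = √(8²+1²) = √65 ≈ 8.0623, ∠ = arctan(1/8) ≈ 7.13°
|G| = 1000 · 3162.3 / 11.402 ≈ 2.7735e+05
Gain = 20 log₁₀(2.7735e+05) ≈ 108.86 dB
∠G = 18.49° − 52.13° = -33.64°

108.9 dB, -33.6°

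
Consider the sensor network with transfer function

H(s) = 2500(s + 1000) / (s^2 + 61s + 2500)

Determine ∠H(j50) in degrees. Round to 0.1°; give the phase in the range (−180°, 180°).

At s = jω = j50:
zero (s+1000): 1000 + j50 → |·| = √(1000²+50²) = √1002500 ≈ 1001.2, ∠ = arctan(50/1000) ≈ 2.86°
quadratic: (j50)² + 61·j50 + 2500 = 0 + j3050 → |·| ≈ 3050, ∠ ≈ 90.00°
∠H = 2.86° − 90.00° = -87.14°

-87.1°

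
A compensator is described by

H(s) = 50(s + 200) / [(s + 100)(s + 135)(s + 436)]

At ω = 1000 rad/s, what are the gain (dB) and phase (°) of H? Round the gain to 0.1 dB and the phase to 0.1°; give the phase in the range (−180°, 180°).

-86.7 dB, -154.4°

At s = jω = j1000:
zero (s+200): 200 + j1000 → |·| = √(200²+1000²) = √1040000 ≈ 1019.8, ∠ = arctan(1000/200) ≈ 78.69°
pole (s+100): 100 + j1000 → |·| = √(100²+1000²) = √1010000 ≈ 1005, ∠ = arctan(1000/100) ≈ 84.29°
pole (s+135): 135 + j1000 → |·| = √(135²+1000²) = √1018225 ≈ 1009.1, ∠ = arctan(1000/135) ≈ 82.31°
pole (s+436): 436 + j1000 → |·| = √(436²+1000²) = √1190096 ≈ 1090.9, ∠ = arctan(1000/436) ≈ 66.44°
|H| = 50 · 1019.8 / 1.1063e+09 ≈ 4.6091e-05
Gain = 20 log₁₀(4.6091e-05) ≈ -86.73 dB
∠H = 78.69° − 233.04° = -154.35°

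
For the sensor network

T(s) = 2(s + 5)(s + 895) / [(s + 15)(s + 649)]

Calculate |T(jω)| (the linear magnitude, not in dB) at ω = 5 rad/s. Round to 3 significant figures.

1.23

At s = jω = j5:
zero (s+5): 5 + j5 → |·| = √(5²+5²) = √50 ≈ 7.0711, ∠ = arctan(5/5) ≈ 45.00°
zero (s+895): 895 + j5 → |·| = √(895²+5²) = √801050 ≈ 895.01, ∠ = arctan(5/895) ≈ 0.32°
pole (s+15): 15 + j5 → |·| = √(15²+5²) = √250 ≈ 15.811, ∠ = arctan(5/15) ≈ 18.43°
pole (s+649): 649 + j5 → |·| = √(649²+5²) = √421226 ≈ 649.02, ∠ = arctan(5/649) ≈ 0.44°
|T| = 2 · 6328.7 / 10262 ≈ 1.2334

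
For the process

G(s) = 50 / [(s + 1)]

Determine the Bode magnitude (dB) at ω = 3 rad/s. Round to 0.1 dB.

At ω = 3 rad/s:
pole (1 + j3·1) = 1 + j3 → |·| ≈ 3.1623, ∠ ≈ 71.57°
|G| = 50 · 1 / (3.1623) ≈ 15.811
Gain = 20 log₁₀(15.811) ≈ 23.98 dB

24.0 dB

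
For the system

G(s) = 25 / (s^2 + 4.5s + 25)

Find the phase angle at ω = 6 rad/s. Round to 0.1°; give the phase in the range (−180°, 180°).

At s = jω = j6:
quadratic: (j6)² + 4.5·j6 + 25 = -11 + j27 → |·| ≈ 29.155, ∠ ≈ 112.17°
∠G = 0.00° − 112.17° = -112.17°

-112.2°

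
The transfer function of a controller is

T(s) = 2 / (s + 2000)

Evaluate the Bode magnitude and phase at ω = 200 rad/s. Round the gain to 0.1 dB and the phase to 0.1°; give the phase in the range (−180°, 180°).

Substitute s = j200:
Numerator: 2 = 2 + j0
Denominator: (j200) + 2000 = 2000 + j200
|N| = √(2² + 0²) ≈ 2, ∠N ≈ 0.00°
|D| = √(2000² + 200²) ≈ 2010, ∠D ≈ 5.71°
|T| = 2 / 2010 ≈ 0.00099502
Gain = 20 log₁₀(0.00099502) ≈ -60.04 dB
∠T = 0.00° − 5.71° = -5.71°

-60.0 dB, -5.7°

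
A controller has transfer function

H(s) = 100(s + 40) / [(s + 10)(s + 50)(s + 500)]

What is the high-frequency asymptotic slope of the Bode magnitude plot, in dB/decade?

Each pole contributes −20 dB/decade at high frequency; each zero contributes +20 dB/decade.
Net: 1 zero(s) − 3 pole(s) → -40 dB/decade.

-40 dB/decade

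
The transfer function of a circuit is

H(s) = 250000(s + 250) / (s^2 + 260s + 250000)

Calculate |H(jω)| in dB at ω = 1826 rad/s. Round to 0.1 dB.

43.4 dB

At s = jω = j1826:
zero (s+250): 250 + j1826 → |·| = √(250²+1826²) = √3396776 ≈ 1843, ∠ = arctan(1826/250) ≈ 82.20°
quadratic: (j1826)² + 260·j1826 + 250000 = -3084276 + j474760 → |·| ≈ 3.1206e+06, ∠ ≈ 171.25°
|H| = 250000 · 1843 / 3.1206e+06 ≈ 147.65
Gain = 20 log₁₀(147.65) ≈ 43.38 dB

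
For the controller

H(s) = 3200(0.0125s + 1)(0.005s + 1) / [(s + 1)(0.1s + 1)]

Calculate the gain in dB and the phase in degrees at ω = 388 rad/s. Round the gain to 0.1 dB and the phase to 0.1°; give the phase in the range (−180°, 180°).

7.2 dB, -37.3°

At ω = 388 rad/s:
zero (1 + j388·0.0125) = 1 + j4.85 → |·| ≈ 4.952, ∠ ≈ 78.35°
zero (1 + j388·0.005) = 1 + j1.94 → |·| ≈ 2.1826, ∠ ≈ 62.73°
pole (1 + j388·1) = 1 + j388 → |·| ≈ 388, ∠ ≈ 89.85°
pole (1 + j388·0.1) = 1 + j38.8 → |·| ≈ 38.813, ∠ ≈ 88.52°
|H| = 3200 · 4.952 · 2.1826 / (388 · 38.813) ≈ 2.2967
Gain = 20 log₁₀(2.2967) ≈ 7.22 dB
∠H = (78.35° + 62.73°) − (89.85° + 88.52°) = -37.29°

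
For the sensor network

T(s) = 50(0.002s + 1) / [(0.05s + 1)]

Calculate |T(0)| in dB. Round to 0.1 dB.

34.0 dB

T(0) = 50 · 1 / 1 = 50
20 log₁₀(50) ≈ 33.98 dB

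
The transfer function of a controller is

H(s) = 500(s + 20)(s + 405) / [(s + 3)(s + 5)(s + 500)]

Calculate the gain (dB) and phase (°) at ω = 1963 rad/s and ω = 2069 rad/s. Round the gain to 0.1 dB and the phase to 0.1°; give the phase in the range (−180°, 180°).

ω = 1963: -12.0 dB, -87.7°; ω = 2069: -12.4 dB, -87.8°

At s = jω = j1963:
zero (s+20): 20 + j1963 → |·| = √(20²+1963²) = √3853769 ≈ 1963.1, ∠ = arctan(1963/20) ≈ 89.42°
zero (s+405): 405 + j1963 → |·| = √(405²+1963²) = √4017394 ≈ 2004.3, ∠ = arctan(1963/405) ≈ 78.34°
pole (s+3): 3 + j1963 → |·| = √(3²+1963²) = √3853378 ≈ 1963, ∠ = arctan(1963/3) ≈ 89.91°
pole (s+5): 5 + j1963 → |·| = √(5²+1963²) = √3853394 ≈ 1963, ∠ = arctan(1963/5) ≈ 89.85°
pole (s+500): 500 + j1963 → |·| = √(500²+1963²) = √4103369 ≈ 2025.7, ∠ = arctan(1963/500) ≈ 75.71°
|H| = 500 · 3.9346e+06 / 7.8058e+09 ≈ 0.25203
Gain = 20 log₁₀(0.25203) ≈ -11.97 dB
∠H = 167.76° − 255.47° = -87.71°

At s = jω = j2069:
zero (s+20): 20 + j2069 → |·| = √(20²+2069²) = √4281161 ≈ 2069.1, ∠ = arctan(2069/20) ≈ 89.45°
zero (s+405): 405 + j2069 → |·| = √(405²+2069²) = √4444786 ≈ 2108.3, ∠ = arctan(2069/405) ≈ 78.92°
pole (s+3): 3 + j2069 → |·| = √(3²+2069²) = √4280770 ≈ 2069, ∠ = arctan(2069/3) ≈ 89.92°
pole (s+5): 5 + j2069 → |·| = √(5²+2069²) = √4280786 ≈ 2069, ∠ = arctan(2069/5) ≈ 89.86°
pole (s+500): 500 + j2069 → |·| = √(500²+2069²) = √4530761 ≈ 2128.6, ∠ = arctan(2069/500) ≈ 76.41°
|H| = 500 · 4.3623e+06 / 9.112e+09 ≈ 0.23937
Gain = 20 log₁₀(0.23937) ≈ -12.42 dB
∠H = 168.37° − 256.19° = -87.82°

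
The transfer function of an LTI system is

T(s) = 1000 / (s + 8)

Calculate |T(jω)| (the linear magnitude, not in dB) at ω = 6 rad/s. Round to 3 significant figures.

100

At s = jω = j6:
pole (s+8): 8 + j6 → |·| = √(8²+6²) = √100 ≈ 10, ∠ = arctan(6/8) ≈ 36.87°
|T| = 1000 / 10 ≈ 100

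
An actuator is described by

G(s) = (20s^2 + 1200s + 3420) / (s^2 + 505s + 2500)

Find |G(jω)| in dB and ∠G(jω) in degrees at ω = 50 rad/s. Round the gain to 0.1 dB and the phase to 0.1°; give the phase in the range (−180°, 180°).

Substitute s = j50:
Numerator: 20(j50)^2 + 1200(j50) + 3420 = -46580 + j60000
Denominator: (j50)^2 + 505(j50) + 2500 = 0 + j25250
|N| = √(46580² + 60000²) ≈ 75959, ∠N ≈ 127.82°
|D| = √(0² + 25250²) ≈ 25250, ∠D ≈ 90.00°
|G| = 75959 / 25250 ≈ 3.0083
Gain = 20 log₁₀(3.0083) ≈ 9.57 dB
∠G = 127.82° − 90.00° = 37.82°

9.6 dB, 37.8°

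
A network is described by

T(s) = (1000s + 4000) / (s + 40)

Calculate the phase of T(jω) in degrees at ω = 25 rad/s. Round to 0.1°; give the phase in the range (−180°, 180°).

Substitute s = j25:
Numerator: 1000(j25) + 4000 = 4000 + j25000
Denominator: (j25) + 40 = 40 + j25
|N| = √(4000² + 25000²) ≈ 25318, ∠N ≈ 80.91°
|D| = √(40² + 25²) ≈ 47.17, ∠D ≈ 32.01°
∠T = 80.91° − 32.01° = 48.90°

48.9°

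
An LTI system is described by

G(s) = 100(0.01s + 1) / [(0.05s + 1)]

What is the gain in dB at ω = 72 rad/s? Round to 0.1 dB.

30.4 dB

At ω = 72 rad/s:
zero (1 + j72·0.01) = 1 + j0.72 → |·| ≈ 1.2322, ∠ ≈ 35.75°
pole (1 + j72·0.05) = 1 + j3.6 → |·| ≈ 3.7363, ∠ ≈ 74.48°
|G| = 100 · 1.2322 / (3.7363) ≈ 32.979
Gain = 20 log₁₀(32.979) ≈ 30.36 dB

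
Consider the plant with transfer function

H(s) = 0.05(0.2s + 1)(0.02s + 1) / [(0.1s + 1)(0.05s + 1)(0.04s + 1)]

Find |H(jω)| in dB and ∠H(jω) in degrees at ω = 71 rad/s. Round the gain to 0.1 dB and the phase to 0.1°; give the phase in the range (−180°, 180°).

At ω = 71 rad/s:
zero (1 + j71·0.2) = 1 + j14.2 → |·| ≈ 14.235, ∠ ≈ 85.97°
zero (1 + j71·0.02) = 1 + j1.42 → |·| ≈ 1.7368, ∠ ≈ 54.85°
pole (1 + j71·0.1) = 1 + j7.1 → |·| ≈ 7.1701, ∠ ≈ 81.98°
pole (1 + j71·0.05) = 1 + j3.55 → |·| ≈ 3.6882, ∠ ≈ 74.27°
pole (1 + j71·0.04) = 1 + j2.84 → |·| ≈ 3.0109, ∠ ≈ 70.60°
|H| = 0.05 · 14.235 · 1.7368 / (7.1701 · 3.6882 · 3.0109) ≈ 0.015525
Gain = 20 log₁₀(0.015525) ≈ -36.18 dB
∠H = (85.97° + 54.85°) − (81.98° + 74.27° + 70.60°) = -86.03°

-36.2 dB, -86.0°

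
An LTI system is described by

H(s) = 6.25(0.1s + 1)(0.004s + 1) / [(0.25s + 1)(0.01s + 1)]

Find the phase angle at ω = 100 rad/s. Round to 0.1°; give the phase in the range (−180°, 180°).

At ω = 100 rad/s:
zero (1 + j100·0.1) = 1 + j10 → |·| ≈ 10.05, ∠ ≈ 84.29°
zero (1 + j100·0.004) = 1 + j0.4 → |·| ≈ 1.077, ∠ ≈ 21.80°
pole (1 + j100·0.25) = 1 + j25 → |·| ≈ 25.02, ∠ ≈ 87.71°
pole (1 + j100·0.01) = 1 + j1 → |·| ≈ 1.4142, ∠ ≈ 45.00°
∠H = (84.29° + 21.80°) − (87.71° + 45.00°) = -26.62°

-26.6°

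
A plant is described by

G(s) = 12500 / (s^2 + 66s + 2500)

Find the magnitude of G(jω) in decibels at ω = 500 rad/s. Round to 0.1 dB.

At s = jω = j500:
quadratic: (j500)² + 66·j500 + 2500 = -247500 + j33000 → |·| ≈ 2.4969e+05, ∠ ≈ 172.41°
|G| = 12500 / 2.4969e+05 ≈ 0.050062
Gain = 20 log₁₀(0.050062) ≈ -26.01 dB

-26.0 dB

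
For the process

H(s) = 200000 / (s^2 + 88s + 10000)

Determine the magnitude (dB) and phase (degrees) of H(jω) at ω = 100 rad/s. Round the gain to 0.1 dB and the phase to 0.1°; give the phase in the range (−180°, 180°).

At s = jω = j100:
quadratic: (j100)² + 88·j100 + 10000 = 0 + j8800 → |·| ≈ 8800, ∠ ≈ 90.00°
|H| = 200000 / 8800 ≈ 22.727
Gain = 20 log₁₀(22.727) ≈ 27.13 dB
∠H = 0.00° − 90.00° = -90.00°

27.1 dB, -90.0°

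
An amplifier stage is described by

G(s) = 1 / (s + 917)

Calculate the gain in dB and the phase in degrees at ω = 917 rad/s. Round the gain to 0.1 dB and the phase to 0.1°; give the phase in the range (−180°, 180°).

-62.3 dB, -45.0°

At s = jω = j917:
pole (s+917): 917 + j917 → |·| = √(917²+917²) = √1681778 ≈ 1296.8, ∠ = arctan(917/917) ≈ 45.00°
|G| = 1 / 1296.8 ≈ 0.00077113
Gain = 20 log₁₀(0.00077113) ≈ -62.26 dB
∠G = 0.00° − 45.00° = -45.00°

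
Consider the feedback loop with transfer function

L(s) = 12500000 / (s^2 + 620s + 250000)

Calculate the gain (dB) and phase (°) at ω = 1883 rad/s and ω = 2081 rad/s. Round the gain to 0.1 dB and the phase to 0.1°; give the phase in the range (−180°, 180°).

ω = 1883: 11.1 dB, -160.5°; ω = 2081: 9.3 dB, -162.5°

At s = jω = j1883:
quadratic: (j1883)² + 620·j1883 + 250000 = -3295689 + j1167460 → |·| ≈ 3.4964e+06, ∠ ≈ 160.49°
|L| = 12500000 / 3.4964e+06 ≈ 3.5751
Gain = 20 log₁₀(3.5751) ≈ 11.07 dB
∠L = 0.00° − 160.49° = -160.49°

At s = jω = j2081:
quadratic: (j2081)² + 620·j2081 + 250000 = -4080561 + j1290220 → |·| ≈ 4.2797e+06, ∠ ≈ 162.45°
|L| = 12500000 / 4.2797e+06 ≈ 2.9208
Gain = 20 log₁₀(2.9208) ≈ 9.31 dB
∠L = 0.00° − 162.45° = -162.45°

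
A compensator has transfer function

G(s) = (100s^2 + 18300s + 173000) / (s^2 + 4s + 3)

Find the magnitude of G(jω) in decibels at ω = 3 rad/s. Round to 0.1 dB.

82.6 dB

Substitute s = j3:
Numerator: 100(j3)^2 + 18300(j3) + 173000 = 172100 + j54900
Denominator: (j3)^2 + 4(j3) + 3 = -6 + j12
|N| = √(172100² + 54900²) ≈ 1.8064e+05, ∠N ≈ 17.69°
|D| = √(6² + 12²) ≈ 13.416, ∠D ≈ 116.57°
|G| = 1.8064e+05 / 13.416 ≈ 13465
Gain = 20 log₁₀(13465) ≈ 82.58 dB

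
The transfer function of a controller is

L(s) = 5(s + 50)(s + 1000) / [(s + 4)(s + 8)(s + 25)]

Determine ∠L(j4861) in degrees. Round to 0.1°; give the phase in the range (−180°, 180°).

-101.8°

At s = jω = j4861:
zero (s+50): 50 + j4861 → |·| = √(50²+4861²) = √23631821 ≈ 4861.3, ∠ = arctan(4861/50) ≈ 89.41°
zero (s+1000): 1000 + j4861 → |·| = √(1000²+4861²) = √24629321 ≈ 4962.8, ∠ = arctan(4861/1000) ≈ 78.38°
pole (s+4): 4 + j4861 → |·| = √(4²+4861²) = √23629337 ≈ 4861, ∠ = arctan(4861/4) ≈ 89.95°
pole (s+8): 8 + j4861 → |·| = √(8²+4861²) = √23629385 ≈ 4861, ∠ = arctan(4861/8) ≈ 89.91°
pole (s+25): 25 + j4861 → |·| = √(25²+4861²) = √23629946 ≈ 4861.1, ∠ = arctan(4861/25) ≈ 89.71°
∠L = 167.79° − 269.57° = -101.78°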